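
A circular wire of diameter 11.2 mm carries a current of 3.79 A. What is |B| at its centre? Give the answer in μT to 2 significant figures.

At the centre of a circular loop the Biot–Savart law gives B = μ₀I/(2R) (so R = 0.0056 m).
B = (4π×10⁻⁷ × 3.79) / (2 × 0.0056) = 4.25×10⁻⁴ T.

B ≈ 430 μT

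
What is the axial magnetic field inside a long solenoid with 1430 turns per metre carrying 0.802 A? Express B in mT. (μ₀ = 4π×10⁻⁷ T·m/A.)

B ≈ 1.44 mT

Inside a long solenoid, B = μ₀nI with n = 1430 turns/m.
B = 4π×10⁻⁷ × 1430 × 0.802 = 1.44×10⁻³ T.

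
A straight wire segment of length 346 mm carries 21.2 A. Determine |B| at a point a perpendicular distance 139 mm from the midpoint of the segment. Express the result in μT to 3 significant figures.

B ≈ 23.8 μT

For a finite straight segment, B = (μ₀I/4πd)(sinθ₁ + sinθ₂), where θ₁, θ₂ are the angles from the perpendicular to each end.
The perpendicular from the point meets the wire at its midpoint, so each end is L/2 = 0.173 m away along the wire.
sinθ₁ = 0.173/√(0.173²+0.139²) = 0.7795; sinθ₂ = 0.173/√(0.173²+0.139²) = 0.7795.
B = (4π×10⁻⁷ × 21.2) / (4π × 0.139) × (0.7795 + 0.7795) = 2.38×10⁻⁵ T.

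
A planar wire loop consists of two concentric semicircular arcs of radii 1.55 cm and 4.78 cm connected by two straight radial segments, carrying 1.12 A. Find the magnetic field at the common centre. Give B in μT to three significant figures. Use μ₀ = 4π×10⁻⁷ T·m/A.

B ≈ 15.3 μT

The radial connectors point toward the centre, so dl × r̂ = 0 and they contribute nothing.
Each semicircle gives μ₀I/(4R): inner arc 2.27×10⁻⁵ T, outer arc 7.36×10⁻⁶ T.
The two arcs carry current in opposite angular senses, so their fields oppose: B = |2.27×10⁻⁵ − 7.36×10⁻⁶| = 1.53×10⁻⁵ T.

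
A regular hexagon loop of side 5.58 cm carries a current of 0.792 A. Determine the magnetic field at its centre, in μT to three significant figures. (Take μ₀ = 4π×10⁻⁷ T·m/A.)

Each side is a finite straight segment at perpendicular distance d = a/(2 tan(π/6)) = 0.04832 m from the centre, with end-angles ±π/6.
One side contributes B₁ = (μ₀I/4πd)·2 sin(π/6) = 1.64×10⁻⁶ T.
All 6 sides add in the same direction: B = 6 × 1.64×10⁻⁶ = 9.83×10⁻⁶ T.

B ≈ 9.83 μT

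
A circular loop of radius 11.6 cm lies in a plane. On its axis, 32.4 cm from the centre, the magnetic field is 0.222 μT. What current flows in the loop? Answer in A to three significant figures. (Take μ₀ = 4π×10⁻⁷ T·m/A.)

On the axis of a loop, B = μ₀IR²/[2(R²+z²)^(3/2)], so I = 2B(R²+z²)^(3/2)/(μ₀R²).
R² + z² = 0.01346 + 0.105 = 0.1184 m²; raised to 3/2 gives 4.08×10⁻² m³.
I = 2 × 2.22×10⁻⁷ × 4.08×10⁻² / (1.26×10⁻⁶ × 0.01346) = 1.07 A.

I ≈ 1.07 A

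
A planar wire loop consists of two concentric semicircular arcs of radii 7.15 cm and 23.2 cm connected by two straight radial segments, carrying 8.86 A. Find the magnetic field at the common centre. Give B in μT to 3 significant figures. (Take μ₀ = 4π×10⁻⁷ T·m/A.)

B ≈ 26.9 μT

The radial connectors point toward the centre, so dl × r̂ = 0 and they contribute nothing.
Each semicircle gives μ₀I/(4R): inner arc 3.89×10⁻⁵ T, outer arc 1.20×10⁻⁵ T.
The two arcs carry current in opposite angular senses, so their fields oppose: B = |3.89×10⁻⁵ − 1.20×10⁻⁵| = 2.69×10⁻⁵ T.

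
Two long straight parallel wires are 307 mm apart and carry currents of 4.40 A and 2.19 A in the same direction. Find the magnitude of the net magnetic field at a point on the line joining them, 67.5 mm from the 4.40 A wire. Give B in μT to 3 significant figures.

B ≈ 11.2 μT

Each long wire gives B = μ₀I/(2πd). Distances are d₁ = 0.0675 m and d₂ = 0.2395 m.
B₁ = 1.30×10⁻⁵ T, B₂ = 1.83×10⁻⁶ T.
Between parallel currents the two contributions point in opposite directions, so they subtract. B = |B₁ − B₂| = |1.30×10⁻⁵ − 1.83×10⁻⁶| = 1.12×10⁻⁵ T.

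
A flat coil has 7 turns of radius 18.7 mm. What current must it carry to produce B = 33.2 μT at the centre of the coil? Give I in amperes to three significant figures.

I ≈ 0.141 A

For an N-turn coil, B = Nμ₀I/(2R) with R = 0.0187 m, so I = 2RB/(Nμ₀) = 2 × 0.0187 × 3.32×10⁻⁵ / (7 × 4π×10⁻⁷) = 0.141 A.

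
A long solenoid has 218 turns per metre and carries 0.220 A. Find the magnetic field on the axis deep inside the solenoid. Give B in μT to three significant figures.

B ≈ 60.3 μT

Inside a long solenoid, B = μ₀nI with n = 218 turns/m.
B = 4π×10⁻⁷ × 218 × 0.220 = 6.03×10⁻⁵ T.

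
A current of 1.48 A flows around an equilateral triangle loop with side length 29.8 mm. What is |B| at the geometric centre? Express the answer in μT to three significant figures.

B ≈ 89.4 μT

Each side is a finite straight segment at perpendicular distance d = a/(2 tan(π/3)) = 0.008603 m from the centre, with end-angles ±π/3.
One side contributes B₁ = (μ₀I/4πd)·2 sin(π/3) = 2.98×10⁻⁵ T.
All 3 sides add in the same direction: B = 3 × 2.98×10⁻⁵ = 8.94×10⁻⁵ T.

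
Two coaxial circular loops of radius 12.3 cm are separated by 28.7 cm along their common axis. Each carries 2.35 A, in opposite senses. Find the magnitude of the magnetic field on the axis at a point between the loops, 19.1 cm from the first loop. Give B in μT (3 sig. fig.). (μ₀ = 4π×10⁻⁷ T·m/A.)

Each loop contributes B = μ₀IR²/[2(R²+z²)^(3/2)] on the axis, with z measured from that loop.
Loop 1 (z = 0.191 m): B₁ = 1.91×10⁻⁶ T. Loop 2 (z = 0.096 m): B₂ = 5.88×10⁻⁶ T.
The fields oppose: B = |B₁ − B₂| = 3.98×10⁻⁶ T.

B ≈ 3.98 μT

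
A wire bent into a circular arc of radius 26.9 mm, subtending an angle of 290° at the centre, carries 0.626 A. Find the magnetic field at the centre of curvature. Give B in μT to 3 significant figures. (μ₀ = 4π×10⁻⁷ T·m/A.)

The Biot–Savart field of a circular arc at its centre is B = μ₀Iφ/(4πR), with φ = 5.061 rad.
B = (4π×10⁻⁷ × 0.626 × 5.061) / (4π × 0.0269) = 1.18×10⁻⁵ T.

B ≈ 11.8 μT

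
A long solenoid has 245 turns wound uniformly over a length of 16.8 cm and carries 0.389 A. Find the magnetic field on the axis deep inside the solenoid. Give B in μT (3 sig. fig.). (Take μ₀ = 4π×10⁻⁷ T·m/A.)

Inside a long solenoid, B = μ₀nI with n = 1458 turns/m.
B = 4π×10⁻⁷ × 1458 × 0.389 = 7.13×10⁻⁴ T.

B ≈ 713 μT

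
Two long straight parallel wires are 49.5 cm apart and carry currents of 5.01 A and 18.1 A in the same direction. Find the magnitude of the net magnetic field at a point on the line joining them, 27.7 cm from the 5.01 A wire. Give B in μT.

B ≈ 13.0 μT

Each long wire gives B = μ₀I/(2πd). Distances are d₁ = 0.277 m and d₂ = 0.218 m.
B₁ = 3.62×10⁻⁶ T, B₂ = 1.66×10⁻⁵ T.
Between parallel currents the two contributions point in opposite directions, so they subtract. B = |B₁ − B₂| = |3.62×10⁻⁶ − 1.66×10⁻⁵| = 1.30×10⁻⁵ T.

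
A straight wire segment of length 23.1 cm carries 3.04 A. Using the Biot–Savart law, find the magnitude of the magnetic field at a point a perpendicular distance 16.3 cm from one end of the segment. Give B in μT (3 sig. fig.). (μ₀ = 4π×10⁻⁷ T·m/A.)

B ≈ 1.52 μT

For a finite straight segment, B = (μ₀I/4πd)(sinθ₁ + sinθ₂), where θ₁, θ₂ are the angles from the perpendicular to each end.
The perpendicular foot is at one end, so the two end-offsets along the wire are 0 and L = 0.231 m.
sinθ₁ = 0/√(0²+0.163²) = 0.0000; sinθ₂ = 0.231/√(0.231²+0.163²) = 0.8171.
B = (4π×10⁻⁷ × 3.04) / (4π × 0.163) × (0.0000 + 0.8171) = 1.52×10⁻⁶ T.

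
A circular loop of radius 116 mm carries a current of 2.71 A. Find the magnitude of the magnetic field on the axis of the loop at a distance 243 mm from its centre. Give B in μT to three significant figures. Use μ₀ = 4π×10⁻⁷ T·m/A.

On the axis of a circular loop, B = μ₀IR² / [2(R²+z²)^(3/2)].
R² + z² = (0.116)² + (0.243)² = 0.07251 m², and (R²+z²)^(3/2) = 1.95×10⁻² m³.
B = (4π×10⁻⁷ × 2.71 × 0.01346) / (2 × 1.95×10⁻²) = 1.17×10⁻⁶ T.

B ≈ 1.17 μT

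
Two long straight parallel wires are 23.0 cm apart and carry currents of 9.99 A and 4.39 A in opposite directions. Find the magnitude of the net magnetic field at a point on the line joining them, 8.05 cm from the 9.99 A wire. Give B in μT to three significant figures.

Each long wire gives B = μ₀I/(2πd). Distances are d₁ = 0.0805 m and d₂ = 0.1495 m.
B₁ = 2.48×10⁻⁵ T, B₂ = 5.87×10⁻⁶ T.
Between antiparallel currents both contributions point the same way, so they add. B = B₁ + B₂ = 2.48×10⁻⁵ + 5.87×10⁻⁶ = 3.07×10⁻⁵ T.

B ≈ 30.7 μT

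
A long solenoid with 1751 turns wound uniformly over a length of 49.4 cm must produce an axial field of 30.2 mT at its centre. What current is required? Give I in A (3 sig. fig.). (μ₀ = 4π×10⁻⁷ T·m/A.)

I ≈ 6.78 A

Inside a long solenoid B = μ₀nI with n = 3545 m⁻¹, so I = B/(μ₀n).
I = 3.02×10⁻² / (4π×10⁻⁷ × 3545) = 6.78 A.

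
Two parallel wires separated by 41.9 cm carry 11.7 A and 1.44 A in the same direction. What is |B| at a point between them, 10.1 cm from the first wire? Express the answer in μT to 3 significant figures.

B ≈ 22.3 μT

Each long wire gives B = μ₀I/(2πd). Distances are d₁ = 0.101 m and d₂ = 0.318 m.
B₁ = 2.32×10⁻⁵ T, B₂ = 9.06×10⁻⁷ T.
Between parallel currents the two contributions point in opposite directions, so they subtract. B = |B₁ − B₂| = |2.32×10⁻⁵ − 9.06×10⁻⁷| = 2.23×10⁻⁵ T.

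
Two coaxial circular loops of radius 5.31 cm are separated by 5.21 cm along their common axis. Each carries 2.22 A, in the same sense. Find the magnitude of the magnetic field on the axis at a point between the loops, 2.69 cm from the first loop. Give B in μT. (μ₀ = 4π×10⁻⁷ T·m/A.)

B ≈ 38.0 μT

Each loop contributes B = μ₀IR²/[2(R²+z²)^(3/2)] on the axis, with z measured from that loop.
Loop 1 (z = 0.0269 m): B₁ = 1.86×10⁻⁵ T. Loop 2 (z = 0.0252 m): B₂ = 1.94×10⁻⁵ T.
The fields add: B = B₁ + B₂ = 3.80×10⁻⁵ T.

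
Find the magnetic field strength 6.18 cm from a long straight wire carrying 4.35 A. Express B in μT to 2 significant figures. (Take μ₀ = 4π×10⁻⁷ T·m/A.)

B ≈ 14 μT

For an infinitely long straight wire, B = μ₀I/(2πd).
B = (4π×10⁻⁷ × 4.35) / (2π × 0.0618) = 1.41×10⁻⁵ T.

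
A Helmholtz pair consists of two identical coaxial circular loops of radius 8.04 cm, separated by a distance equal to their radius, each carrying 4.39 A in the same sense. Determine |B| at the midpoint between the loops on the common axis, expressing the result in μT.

Each loop contributes B = μ₀IR²/[2(R²+z²)^(3/2)] on the axis, with z measured from that loop.
Loop 1 (z = 0.0402 m): B₁ = 2.45×10⁻⁵ T. Loop 2 (z = 0.0402 m): B₂ = 2.45×10⁻⁵ T.
The fields add: B = B₁ + B₂ = 4.91×10⁻⁵ T.

B ≈ 49.1 μT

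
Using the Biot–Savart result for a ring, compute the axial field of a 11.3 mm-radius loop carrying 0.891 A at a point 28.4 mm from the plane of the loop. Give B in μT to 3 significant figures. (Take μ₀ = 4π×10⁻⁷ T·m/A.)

On the axis of a circular loop, B = μ₀IR² / [2(R²+z²)^(3/2)].
R² + z² = (0.0113)² + (0.0284)² = 0.0009342 m², and (R²+z²)^(3/2) = 2.86×10⁻⁵ m³.
B = (4π×10⁻⁷ × 0.891 × 0.0001277) / (2 × 2.86×10⁻⁵) = 2.50×10⁻⁶ T.

B ≈ 2.50 μT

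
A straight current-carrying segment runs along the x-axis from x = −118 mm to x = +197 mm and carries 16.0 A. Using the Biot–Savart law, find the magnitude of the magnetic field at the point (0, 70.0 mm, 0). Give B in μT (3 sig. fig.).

For a finite straight segment, B = (μ₀I/4πd)(sinθ₁ + sinθ₂), where θ₁, θ₂ are the angles from the perpendicular to each end.
The perpendicular distance is d = 0.07 m; the end-offsets along the wire are a = 0.118 m and b = 0.197 m.
sinθ₁ = 0.118/√(0.118²+0.07²) = 0.8601; sinθ₂ = 0.197/√(0.197²+0.07²) = 0.9423.
B = (4π×10⁻⁷ × 16.0) / (4π × 0.07) × (0.8601 + 0.9423) = 4.12×10⁻⁵ T.

B ≈ 41.2 μT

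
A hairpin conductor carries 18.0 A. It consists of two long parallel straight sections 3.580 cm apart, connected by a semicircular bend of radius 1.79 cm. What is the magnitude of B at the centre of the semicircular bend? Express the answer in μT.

B ≈ 517 μT

The semicircular arc contributes B_arc = μ₀I·π/(4πR) = μ₀I/(4R) = 3.16×10⁻⁴ T.
Each semi-infinite lead is at perpendicular distance R = 0.0179 m from the centre, with the perpendicular foot at its near end, so it contributes μ₀I/(4πR); both point the same way, together 2.01×10⁻⁴ T.
Arc and leads all point the same direction: B = 3.16×10⁻⁴ + 2.01×10⁻⁴ = 5.17×10⁻⁴ T.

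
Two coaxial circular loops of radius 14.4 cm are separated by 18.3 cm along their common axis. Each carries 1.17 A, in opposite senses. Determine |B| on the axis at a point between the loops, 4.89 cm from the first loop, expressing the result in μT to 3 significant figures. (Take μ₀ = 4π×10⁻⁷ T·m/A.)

B ≈ 2.33 μT

Each loop contributes B = μ₀IR²/[2(R²+z²)^(3/2)] on the axis, with z measured from that loop.
Loop 1 (z = 0.0489 m): B₁ = 4.33×10⁻⁶ T. Loop 2 (z = 0.1341 m): B₂ = 2.00×10⁻⁶ T.
The fields oppose: B = |B₁ − B₂| = 2.33×10⁻⁶ T.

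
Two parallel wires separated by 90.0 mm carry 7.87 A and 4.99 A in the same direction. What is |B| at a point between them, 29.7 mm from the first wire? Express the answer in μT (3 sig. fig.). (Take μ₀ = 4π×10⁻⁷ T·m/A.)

B ≈ 36.4 μT

Each long wire gives B = μ₀I/(2πd). Distances are d₁ = 0.0297 m and d₂ = 0.0603 m.
B₁ = 5.30×10⁻⁵ T, B₂ = 1.66×10⁻⁵ T.
Between parallel currents the two contributions point in opposite directions, so they subtract. B = |B₁ − B₂| = |5.30×10⁻⁵ − 1.66×10⁻⁵| = 3.64×10⁻⁵ T.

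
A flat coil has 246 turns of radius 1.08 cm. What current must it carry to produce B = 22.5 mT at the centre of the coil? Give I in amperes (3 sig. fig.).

I ≈ 1.57 A

For an N-turn coil, B = Nμ₀I/(2R) with R = 0.0108 m, so I = 2RB/(Nμ₀) = 2 × 0.0108 × 2.25×10⁻² / (246 × 4π×10⁻⁷) = 1.57 A.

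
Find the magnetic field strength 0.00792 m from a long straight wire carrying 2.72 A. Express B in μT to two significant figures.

B ≈ 69 μT

For an infinitely long straight wire, B = μ₀I/(2πd).
B = (4π×10⁻⁷ × 2.72) / (2π × 0.00792) = 6.87×10⁻⁵ T.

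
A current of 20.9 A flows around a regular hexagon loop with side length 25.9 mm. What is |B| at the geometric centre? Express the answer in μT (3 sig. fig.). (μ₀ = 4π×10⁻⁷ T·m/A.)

B ≈ 559 μT

Each side is a finite straight segment at perpendicular distance d = a/(2 tan(π/6)) = 0.02243 m from the centre, with end-angles ±π/6.
One side contributes B₁ = (μ₀I/4πd)·2 sin(π/6) = 9.32×10⁻⁵ T.
All 6 sides add in the same direction: B = 6 × 9.32×10⁻⁵ = 5.59×10⁻⁴ T.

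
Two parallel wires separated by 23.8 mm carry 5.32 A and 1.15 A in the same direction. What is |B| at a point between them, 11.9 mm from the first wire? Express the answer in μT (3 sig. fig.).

Each long wire gives B = μ₀I/(2πd). Distances are d₁ = 0.0119 m and d₂ = 0.0119 m.
B₁ = 8.94×10⁻⁵ T, B₂ = 1.93×10⁻⁵ T.
Between parallel currents the two contributions point in opposite directions, so they subtract. B = |B₁ − B₂| = |8.94×10⁻⁵ − 1.93×10⁻⁵| = 7.01×10⁻⁵ T.

B ≈ 70.1 μT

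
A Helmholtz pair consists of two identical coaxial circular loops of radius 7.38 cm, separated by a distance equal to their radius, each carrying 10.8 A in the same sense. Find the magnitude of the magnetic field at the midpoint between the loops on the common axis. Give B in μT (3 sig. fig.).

B ≈ 132 μT

Each loop contributes B = μ₀IR²/[2(R²+z²)^(3/2)] on the axis, with z measured from that loop.
Loop 1 (z = 0.0369 m): B₁ = 6.58×10⁻⁵ T. Loop 2 (z = 0.0369 m): B₂ = 6.58×10⁻⁵ T.
The fields add: B = B₁ + B₂ = 1.32×10⁻⁴ T.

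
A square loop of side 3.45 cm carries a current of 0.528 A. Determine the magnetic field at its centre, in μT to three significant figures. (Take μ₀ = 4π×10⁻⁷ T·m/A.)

B ≈ 17.3 μT

Each side is a finite straight segment at perpendicular distance d = a/(2 tan(π/4)) = 0.01725 m from the centre, with end-angles ±π/4.
One side contributes B₁ = (μ₀I/4πd)·2 sin(π/4) = 4.33×10⁻⁶ T.
All 4 sides add in the same direction: B = 4 × 4.33×10⁻⁶ = 1.73×10⁻⁵ T.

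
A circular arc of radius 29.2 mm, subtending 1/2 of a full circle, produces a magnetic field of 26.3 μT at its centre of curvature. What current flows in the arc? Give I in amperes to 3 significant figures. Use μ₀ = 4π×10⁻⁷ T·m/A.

I ≈ 2.44 A

For a circular arc, B = μ₀Iφ/(4πR) with φ in radians; here φ = 3.142 rad.
So I = 4πRB/(μ₀φ) = 4π × 0.0292 × 2.63×10⁻⁵ / (4π×10⁻⁷ × 3.142) = 2.44 A.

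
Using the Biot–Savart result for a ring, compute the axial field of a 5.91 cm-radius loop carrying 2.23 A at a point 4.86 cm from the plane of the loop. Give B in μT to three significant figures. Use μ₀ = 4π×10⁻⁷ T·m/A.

B ≈ 10.9 μT

On the axis of a circular loop, B = μ₀IR² / [2(R²+z²)^(3/2)].
R² + z² = (0.0591)² + (0.0486)² = 0.005855 m², and (R²+z²)^(3/2) = 4.48×10⁻⁴ m³.
B = (4π×10⁻⁷ × 2.23 × 0.003493) / (2 × 4.48×10⁻⁴) = 1.09×10⁻⁵ T.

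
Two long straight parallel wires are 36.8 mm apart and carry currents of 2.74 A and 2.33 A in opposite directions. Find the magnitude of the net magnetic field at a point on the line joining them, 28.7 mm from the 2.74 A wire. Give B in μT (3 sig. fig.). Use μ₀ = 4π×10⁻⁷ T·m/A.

B ≈ 76.6 μT

Each long wire gives B = μ₀I/(2πd). Distances are d₁ = 0.0287 m and d₂ = 0.0081 m.
B₁ = 1.91×10⁻⁵ T, B₂ = 5.75×10⁻⁵ T.
Between antiparallel currents both contributions point the same way, so they add. B = B₁ + B₂ = 1.91×10⁻⁵ + 5.75×10⁻⁵ = 7.66×10⁻⁵ T.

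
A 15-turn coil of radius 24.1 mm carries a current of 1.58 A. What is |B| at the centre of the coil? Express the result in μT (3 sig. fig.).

For an N-turn flat coil, B = Nμ₀I/(2R) with R = 0.0241 m.
B = 15 × 4.12×10⁻⁵ T = 6.18×10⁻⁴ T.

B ≈ 618 μT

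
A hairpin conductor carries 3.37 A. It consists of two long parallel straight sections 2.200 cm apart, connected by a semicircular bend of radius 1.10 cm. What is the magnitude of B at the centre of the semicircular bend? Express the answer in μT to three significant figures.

B ≈ 158 μT

The semicircular arc contributes B_arc = μ₀I·π/(4πR) = μ₀I/(4R) = 9.62×10⁻⁵ T.
Each semi-infinite lead is at perpendicular distance R = 0.011 m from the centre, with the perpendicular foot at its near end, so it contributes μ₀I/(4πR); both point the same way, together 6.13×10⁻⁵ T.
Arc and leads all point the same direction: B = 9.62×10⁻⁵ + 6.13×10⁻⁵ = 1.58×10⁻⁴ T.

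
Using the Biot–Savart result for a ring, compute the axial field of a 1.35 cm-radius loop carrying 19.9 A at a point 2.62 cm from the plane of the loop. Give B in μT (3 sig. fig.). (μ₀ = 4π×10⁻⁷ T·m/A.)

B ≈ 89.0 μT

On the axis of a circular loop, B = μ₀IR² / [2(R²+z²)^(3/2)].
R² + z² = (0.0135)² + (0.0262)² = 0.0008687 m², and (R²+z²)^(3/2) = 2.56×10⁻⁵ m³.
B = (4π×10⁻⁷ × 19.9 × 0.0001823) / (2 × 2.56×10⁻⁵) = 8.90×10⁻⁵ T.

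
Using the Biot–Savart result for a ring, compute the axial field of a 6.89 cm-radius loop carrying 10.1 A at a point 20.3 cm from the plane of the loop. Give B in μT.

B ≈ 3.06 μT

On the axis of a circular loop, B = μ₀IR² / [2(R²+z²)^(3/2)].
R² + z² = (0.0689)² + (0.203)² = 0.04596 m², and (R²+z²)^(3/2) = 9.85×10⁻³ m³.
B = (4π×10⁻⁷ × 10.1 × 0.004747) / (2 × 9.85×10⁻³) = 3.06×10⁻⁶ T.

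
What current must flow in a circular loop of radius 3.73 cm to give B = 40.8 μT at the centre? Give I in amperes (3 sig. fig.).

I ≈ 2.42 A

At the centre of a circular loop B = μ₀I/(2R), so I = 2RB/μ₀.
With R = 0.0373 m, I = 2 × 0.0373 × 4.08×10⁻⁵ / (4π×10⁻⁷) = 2.42 A.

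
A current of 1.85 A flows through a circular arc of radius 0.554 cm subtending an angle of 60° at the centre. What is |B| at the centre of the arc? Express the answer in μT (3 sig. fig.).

B ≈ 35.0 μT

The Biot–Savart field of a circular arc at its centre is B = μ₀Iφ/(4πR), with φ = 1.047 rad.
B = (4π×10⁻⁷ × 1.85 × 1.047) / (4π × 0.00554) = 3.50×10⁻⁵ T.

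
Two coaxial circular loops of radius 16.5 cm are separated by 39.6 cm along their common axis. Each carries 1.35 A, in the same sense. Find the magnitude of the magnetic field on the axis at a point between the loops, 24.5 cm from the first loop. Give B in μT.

B ≈ 2.96 μT

Each loop contributes B = μ₀IR²/[2(R²+z²)^(3/2)] on the axis, with z measured from that loop.
Loop 1 (z = 0.245 m): B₁ = 8.96×10⁻⁷ T. Loop 2 (z = 0.151 m): B₂ = 2.06×10⁻⁶ T.
The fields add: B = B₁ + B₂ = 2.96×10⁻⁶ T.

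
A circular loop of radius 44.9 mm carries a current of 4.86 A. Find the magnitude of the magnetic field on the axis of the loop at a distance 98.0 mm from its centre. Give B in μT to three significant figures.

B ≈ 4.91 μT

On the axis of a circular loop, B = μ₀IR² / [2(R²+z²)^(3/2)].
R² + z² = (0.0449)² + (0.098)² = 0.01162 m², and (R²+z²)^(3/2) = 1.25×10⁻³ m³.
B = (4π×10⁻⁷ × 4.86 × 0.002016) / (2 × 1.25×10⁻³) = 4.91×10⁻⁶ T.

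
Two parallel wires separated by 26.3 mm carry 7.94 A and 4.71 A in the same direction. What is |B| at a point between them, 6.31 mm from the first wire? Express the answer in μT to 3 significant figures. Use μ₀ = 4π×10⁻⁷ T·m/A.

Each long wire gives B = μ₀I/(2πd). Distances are d₁ = 0.00631 m and d₂ = 0.01999 m.
B₁ = 2.52×10⁻⁴ T, B₂ = 4.71×10⁻⁵ T.
Between parallel currents the two contributions point in opposite directions, so they subtract. B = |B₁ − B₂| = |2.52×10⁻⁴ − 4.71×10⁻⁵| = 2.05×10⁻⁴ T.

B ≈ 205 μT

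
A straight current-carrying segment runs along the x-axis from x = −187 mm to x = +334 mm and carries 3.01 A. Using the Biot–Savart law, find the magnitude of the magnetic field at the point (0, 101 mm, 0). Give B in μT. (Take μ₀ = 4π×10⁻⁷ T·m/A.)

B ≈ 5.47 μT

For a finite straight segment, B = (μ₀I/4πd)(sinθ₁ + sinθ₂), where θ₁, θ₂ are the angles from the perpendicular to each end.
The perpendicular distance is d = 0.101 m; the end-offsets along the wire are a = 0.187 m and b = 0.334 m.
sinθ₁ = 0.187/√(0.187²+0.101²) = 0.8799; sinθ₂ = 0.334/√(0.334²+0.101²) = 0.9572.
B = (4π×10⁻⁷ × 3.01) / (4π × 0.101) × (0.8799 + 0.9572) = 5.47×10⁻⁶ T.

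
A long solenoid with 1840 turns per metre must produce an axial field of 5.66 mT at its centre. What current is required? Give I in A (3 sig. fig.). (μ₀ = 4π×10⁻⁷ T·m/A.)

I ≈ 2.45 A

Inside a long solenoid B = μ₀nI with n = 1840 m⁻¹, so I = B/(μ₀n).
I = 5.66×10⁻³ / (4π×10⁻⁷ × 1840) = 2.45 A.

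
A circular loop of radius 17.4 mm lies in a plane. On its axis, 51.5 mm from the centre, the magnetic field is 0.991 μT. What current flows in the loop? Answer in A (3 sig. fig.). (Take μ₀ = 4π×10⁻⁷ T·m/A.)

I ≈ 0.837 A

On the axis of a loop, B = μ₀IR²/[2(R²+z²)^(3/2)], so I = 2B(R²+z²)^(3/2)/(μ₀R²).
R² + z² = 0.0003028 + 0.002652 = 0.002955 m²; raised to 3/2 gives 1.61×10⁻⁴ m³.
I = 2 × 9.91×10⁻⁷ × 1.61×10⁻⁴ / (1.26×10⁻⁶ × 0.0003028) = 0.837 A.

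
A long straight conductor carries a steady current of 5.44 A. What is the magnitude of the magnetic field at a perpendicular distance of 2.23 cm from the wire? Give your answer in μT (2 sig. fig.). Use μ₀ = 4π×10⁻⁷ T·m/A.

B ≈ 49 μT

For an infinitely long straight wire, B = μ₀I/(2πd).
B = (4π×10⁻⁷ × 5.44) / (2π × 0.0223) = 4.88×10⁻⁵ T.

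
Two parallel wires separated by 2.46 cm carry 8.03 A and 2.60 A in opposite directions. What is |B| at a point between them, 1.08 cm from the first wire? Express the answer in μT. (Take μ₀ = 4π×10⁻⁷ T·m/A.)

B ≈ 186 μT

Each long wire gives B = μ₀I/(2πd). Distances are d₁ = 0.0108 m and d₂ = 0.0138 m.
B₁ = 1.49×10⁻⁴ T, B₂ = 3.77×10⁻⁵ T.
Between antiparallel currents both contributions point the same way, so they add. B = B₁ + B₂ = 1.49×10⁻⁴ + 3.77×10⁻⁵ = 1.86×10⁻⁴ T.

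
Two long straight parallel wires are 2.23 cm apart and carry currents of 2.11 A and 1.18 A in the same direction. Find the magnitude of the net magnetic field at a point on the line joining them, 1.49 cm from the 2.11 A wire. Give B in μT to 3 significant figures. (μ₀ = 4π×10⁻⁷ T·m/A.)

B ≈ 3.57 μT

Each long wire gives B = μ₀I/(2πd). Distances are d₁ = 0.0149 m and d₂ = 0.0074 m.
B₁ = 2.83×10⁻⁵ T, B₂ = 3.19×10⁻⁵ T.
Between parallel currents the two contributions point in opposite directions, so they subtract. B = |B₁ − B₂| = |2.83×10⁻⁵ − 3.19×10⁻⁵| = 3.57×10⁻⁶ T.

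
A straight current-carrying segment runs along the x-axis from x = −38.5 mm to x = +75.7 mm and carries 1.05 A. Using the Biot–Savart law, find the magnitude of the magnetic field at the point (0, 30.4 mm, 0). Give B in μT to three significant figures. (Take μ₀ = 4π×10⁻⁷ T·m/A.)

For a finite straight segment, B = (μ₀I/4πd)(sinθ₁ + sinθ₂), where θ₁, θ₂ are the angles from the perpendicular to each end.
The perpendicular distance is d = 0.0304 m; the end-offsets along the wire are a = 0.0385 m and b = 0.0757 m.
sinθ₁ = 0.0385/√(0.0385²+0.0304²) = 0.7848; sinθ₂ = 0.0757/√(0.0757²+0.0304²) = 0.9280.
B = (4π×10⁻⁷ × 1.05) / (4π × 0.0304) × (0.7848 + 0.9280) = 5.92×10⁻⁶ T.

B ≈ 5.92 μT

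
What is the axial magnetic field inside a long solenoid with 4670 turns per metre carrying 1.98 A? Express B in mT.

Inside a long solenoid, B = μ₀nI with n = 4670 turns/m.
B = 4π×10⁻⁷ × 4670 × 1.98 = 1.16×10⁻² T.

B ≈ 11.6 mT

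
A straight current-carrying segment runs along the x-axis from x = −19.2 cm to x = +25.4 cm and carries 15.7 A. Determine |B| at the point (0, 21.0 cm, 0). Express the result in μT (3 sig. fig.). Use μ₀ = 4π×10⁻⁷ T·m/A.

B ≈ 10.8 μT

For a finite straight segment, B = (μ₀I/4πd)(sinθ₁ + sinθ₂), where θ₁, θ₂ are the angles from the perpendicular to each end.
The perpendicular distance is d = 0.21 m; the end-offsets along the wire are a = 0.192 m and b = 0.254 m.
sinθ₁ = 0.192/√(0.192²+0.21²) = 0.6748; sinθ₂ = 0.254/√(0.254²+0.21²) = 0.7707.
B = (4π×10⁻⁷ × 15.7) / (4π × 0.21) × (0.6748 + 0.7707) = 1.08×10⁻⁵ T.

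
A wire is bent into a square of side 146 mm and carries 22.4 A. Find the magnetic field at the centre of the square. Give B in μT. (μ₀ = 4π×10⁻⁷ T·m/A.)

Each side is a finite straight segment at perpendicular distance d = a/(2 tan(π/4)) = 0.073 m from the centre, with end-angles ±π/4.
One side contributes B₁ = (μ₀I/4πd)·2 sin(π/4) = 4.34×10⁻⁵ T.
All 4 sides add in the same direction: B = 4 × 4.34×10⁻⁵ = 1.74×10⁻⁴ T.

B ≈ 174 μT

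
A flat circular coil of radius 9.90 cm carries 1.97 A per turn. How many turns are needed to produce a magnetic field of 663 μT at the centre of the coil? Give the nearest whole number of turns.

For an N-turn coil, B = Nμ₀I/(2R). A single turn gives B₁ = 1.25×10⁻⁵ T with R = 0.099 m.
N = B/B₁ = 6.63×10⁻⁴ / 1.25×10⁻⁵ = 53.03.

N = 53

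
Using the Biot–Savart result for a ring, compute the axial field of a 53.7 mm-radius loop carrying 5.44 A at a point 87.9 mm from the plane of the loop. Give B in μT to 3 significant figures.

B ≈ 9.02 μT

On the axis of a circular loop, B = μ₀IR² / [2(R²+z²)^(3/2)].
R² + z² = (0.0537)² + (0.0879)² = 0.01061 m², and (R²+z²)^(3/2) = 1.09×10⁻³ m³.
B = (4π×10⁻⁷ × 5.44 × 0.002884) / (2 × 1.09×10⁻³) = 9.02×10⁻⁶ T.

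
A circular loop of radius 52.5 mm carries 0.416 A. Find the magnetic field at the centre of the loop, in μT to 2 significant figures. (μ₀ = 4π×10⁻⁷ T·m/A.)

At the centre of a circular loop the Biot–Savart law gives B = μ₀I/(2R).
B = (4π×10⁻⁷ × 0.416) / (2 × 0.0525) = 4.98×10⁻⁶ T.

B ≈ 5.0 μT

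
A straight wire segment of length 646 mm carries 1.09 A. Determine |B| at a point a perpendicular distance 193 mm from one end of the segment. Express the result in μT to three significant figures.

B ≈ 0.541 μT

For a finite straight segment, B = (μ₀I/4πd)(sinθ₁ + sinθ₂), where θ₁, θ₂ are the angles from the perpendicular to each end.
The perpendicular foot is at one end, so the two end-offsets along the wire are 0 and L = 0.646 m.
sinθ₁ = 0/√(0²+0.193²) = 0.0000; sinθ₂ = 0.646/√(0.646²+0.193²) = 0.9582.
B = (4π×10⁻⁷ × 1.09) / (4π × 0.193) × (0.0000 + 0.9582) = 5.41×10⁻⁷ T.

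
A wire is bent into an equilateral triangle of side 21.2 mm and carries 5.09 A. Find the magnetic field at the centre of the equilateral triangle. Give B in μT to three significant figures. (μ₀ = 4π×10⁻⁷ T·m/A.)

Each side is a finite straight segment at perpendicular distance d = a/(2 tan(π/3)) = 0.00612 m from the centre, with end-angles ±π/3.
One side contributes B₁ = (μ₀I/4πd)·2 sin(π/3) = 1.44×10⁻⁴ T.
All 3 sides add in the same direction: B = 3 × 1.44×10⁻⁴ = 4.32×10⁻⁴ T.

B ≈ 432 μT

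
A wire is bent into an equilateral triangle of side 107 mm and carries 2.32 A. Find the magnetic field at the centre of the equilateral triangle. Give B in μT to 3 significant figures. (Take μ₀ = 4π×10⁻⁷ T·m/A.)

Each side is a finite straight segment at perpendicular distance d = a/(2 tan(π/3)) = 0.03089 m from the centre, with end-angles ±π/3.
One side contributes B₁ = (μ₀I/4πd)·2 sin(π/3) = 1.30×10⁻⁵ T.
All 3 sides add in the same direction: B = 3 × 1.30×10⁻⁵ = 3.90×10⁻⁵ T.

B ≈ 39.0 μT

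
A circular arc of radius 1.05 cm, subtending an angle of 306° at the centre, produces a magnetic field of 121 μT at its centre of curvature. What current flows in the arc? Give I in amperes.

I ≈ 2.38 A

For a circular arc, B = μ₀Iφ/(4πR) with φ in radians; here φ = 5.341 rad.
So I = 4πRB/(μ₀φ) = 4π × 0.0105 × 1.21×10⁻⁴ / (4π×10⁻⁷ × 5.341) = 2.38 A.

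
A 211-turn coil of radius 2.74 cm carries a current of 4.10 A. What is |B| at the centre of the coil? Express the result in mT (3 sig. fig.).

B ≈ 19.8 mT

For an N-turn flat coil, B = Nμ₀I/(2R) with R = 0.0274 m.
B = 211 × 9.40×10⁻⁵ T = 1.98×10⁻² T.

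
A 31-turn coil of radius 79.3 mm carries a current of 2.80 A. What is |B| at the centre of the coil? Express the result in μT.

B ≈ 688 μT

For an N-turn flat coil, B = Nμ₀I/(2R) with R = 0.0793 m.
B = 31 × 2.22×10⁻⁵ T = 6.88×10⁻⁴ T.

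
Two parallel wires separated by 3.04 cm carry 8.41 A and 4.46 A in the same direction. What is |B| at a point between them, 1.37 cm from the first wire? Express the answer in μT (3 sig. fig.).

B ≈ 69.4 μT

Each long wire gives B = μ₀I/(2πd). Distances are d₁ = 0.0137 m and d₂ = 0.0167 m.
B₁ = 1.23×10⁻⁴ T, B₂ = 5.34×10⁻⁵ T.
Between parallel currents the two contributions point in opposite directions, so they subtract. B = |B₁ − B₂| = |1.23×10⁻⁴ − 5.34×10⁻⁵| = 6.94×10⁻⁵ T.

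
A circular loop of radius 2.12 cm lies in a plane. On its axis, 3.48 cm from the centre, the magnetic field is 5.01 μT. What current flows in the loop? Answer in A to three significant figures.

On the axis of a loop, B = μ₀IR²/[2(R²+z²)^(3/2)], so I = 2B(R²+z²)^(3/2)/(μ₀R²).
R² + z² = 0.0004494 + 0.001211 = 0.00166 m²; raised to 3/2 gives 6.77×10⁻⁵ m³.
I = 2 × 5.01×10⁻⁶ × 6.77×10⁻⁵ / (1.26×10⁻⁶ × 0.0004494) = 1.20 A.

I ≈ 1.20 A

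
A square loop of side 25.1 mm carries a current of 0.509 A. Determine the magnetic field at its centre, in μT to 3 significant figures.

Each side is a finite straight segment at perpendicular distance d = a/(2 tan(π/4)) = 0.01255 m from the centre, with end-angles ±π/4.
One side contributes B₁ = (μ₀I/4πd)·2 sin(π/4) = 5.74×10⁻⁶ T.
All 4 sides add in the same direction: B = 4 × 5.74×10⁻⁶ = 2.29×10⁻⁵ T.

B ≈ 22.9 μT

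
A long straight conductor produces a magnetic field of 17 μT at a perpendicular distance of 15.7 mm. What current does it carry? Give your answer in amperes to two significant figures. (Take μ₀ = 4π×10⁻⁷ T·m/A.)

For a long straight wire B = μ₀I/(2πd), so I = 2πdB/μ₀.
I = 2π × 0.0157 × 1.70×10⁻⁵ / (4π×10⁻⁷) = 1.33 A.

I ≈ 1.3 A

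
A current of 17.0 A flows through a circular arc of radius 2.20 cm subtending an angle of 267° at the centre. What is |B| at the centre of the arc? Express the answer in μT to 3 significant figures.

The Biot–Savart field of a circular arc at its centre is B = μ₀Iφ/(4πR), with φ = 4.66 rad.
B = (4π×10⁻⁷ × 17.0 × 4.66) / (4π × 0.022) = 3.60×10⁻⁴ T.

B ≈ 360 μT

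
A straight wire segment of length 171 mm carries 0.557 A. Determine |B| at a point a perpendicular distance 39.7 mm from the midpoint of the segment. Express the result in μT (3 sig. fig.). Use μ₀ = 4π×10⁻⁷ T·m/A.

For a finite straight segment, B = (μ₀I/4πd)(sinθ₁ + sinθ₂), where θ₁, θ₂ are the angles from the perpendicular to each end.
The perpendicular from the point meets the wire at its midpoint, so each end is L/2 = 0.0855 m away along the wire.
sinθ₁ = 0.0855/√(0.0855²+0.0397²) = 0.9070; sinθ₂ = 0.0855/√(0.0855²+0.0397²) = 0.9070.
B = (4π×10⁻⁷ × 0.557) / (4π × 0.0397) × (0.9070 + 0.9070) = 2.55×10⁻⁶ T.

B ≈ 2.55 μT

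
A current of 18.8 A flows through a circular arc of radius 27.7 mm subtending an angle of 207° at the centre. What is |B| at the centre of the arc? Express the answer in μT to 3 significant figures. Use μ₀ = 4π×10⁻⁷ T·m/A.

B ≈ 245 μT

The Biot–Savart field of a circular arc at its centre is B = μ₀Iφ/(4πR), with φ = 3.613 rad.
B = (4π×10⁻⁷ × 18.8 × 3.613) / (4π × 0.0277) = 2.45×10⁻⁴ T.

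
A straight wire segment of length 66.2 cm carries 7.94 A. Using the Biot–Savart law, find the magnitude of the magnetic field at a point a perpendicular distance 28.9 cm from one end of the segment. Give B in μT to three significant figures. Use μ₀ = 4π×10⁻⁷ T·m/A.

For a finite straight segment, B = (μ₀I/4πd)(sinθ₁ + sinθ₂), where θ₁, θ₂ are the angles from the perpendicular to each end.
The perpendicular foot is at one end, so the two end-offsets along the wire are 0 and L = 0.662 m.
sinθ₁ = 0/√(0²+0.289²) = 0.0000; sinθ₂ = 0.662/√(0.662²+0.289²) = 0.9165.
B = (4π×10⁻⁷ × 7.94) / (4π × 0.289) × (0.0000 + 0.9165) = 2.52×10⁻⁶ T.

B ≈ 2.52 μT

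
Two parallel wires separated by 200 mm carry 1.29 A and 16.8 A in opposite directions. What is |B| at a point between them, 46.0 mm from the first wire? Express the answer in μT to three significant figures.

B ≈ 27.4 μT

Each long wire gives B = μ₀I/(2πd). Distances are d₁ = 0.046 m and d₂ = 0.154 m.
B₁ = 5.61×10⁻⁶ T, B₂ = 2.18×10⁻⁵ T.
Between antiparallel currents both contributions point the same way, so they add. B = B₁ + B₂ = 5.61×10⁻⁶ + 2.18×10⁻⁵ = 2.74×10⁻⁵ T.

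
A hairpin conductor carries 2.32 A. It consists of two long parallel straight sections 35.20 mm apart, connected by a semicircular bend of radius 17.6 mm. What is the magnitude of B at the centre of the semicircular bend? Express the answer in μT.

B ≈ 67.8 μT

The semicircular arc contributes B_arc = μ₀I·π/(4πR) = μ₀I/(4R) = 4.14×10⁻⁵ T.
Each semi-infinite lead is at perpendicular distance R = 0.0176 m from the centre, with the perpendicular foot at its near end, so it contributes μ₀I/(4πR); both point the same way, together 2.64×10⁻⁵ T.
Arc and leads all point the same direction: B = 4.14×10⁻⁵ + 2.64×10⁻⁵ = 6.78×10⁻⁵ T.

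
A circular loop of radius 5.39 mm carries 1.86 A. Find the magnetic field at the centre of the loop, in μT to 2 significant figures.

At the centre of a circular loop the Biot–Savart law gives B = μ₀I/(2R).
B = (4π×10⁻⁷ × 1.86) / (2 × 0.00539) = 2.17×10⁻⁴ T.

B ≈ 220 μT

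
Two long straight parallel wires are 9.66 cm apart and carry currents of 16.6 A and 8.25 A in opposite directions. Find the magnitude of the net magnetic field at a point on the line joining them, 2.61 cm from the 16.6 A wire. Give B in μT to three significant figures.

Each long wire gives B = μ₀I/(2πd). Distances are d₁ = 0.0261 m and d₂ = 0.0705 m.
B₁ = 1.27×10⁻⁴ T, B₂ = 2.34×10⁻⁵ T.
Between antiparallel currents both contributions point the same way, so they add. B = B₁ + B₂ = 1.27×10⁻⁴ + 2.34×10⁻⁵ = 1.51×10⁻⁴ T.

B ≈ 151 μT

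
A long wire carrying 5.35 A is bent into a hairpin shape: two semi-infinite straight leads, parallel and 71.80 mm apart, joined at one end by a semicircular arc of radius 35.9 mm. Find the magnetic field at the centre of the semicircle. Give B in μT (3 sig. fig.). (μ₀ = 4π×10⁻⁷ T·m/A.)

The semicircular arc contributes B_arc = μ₀I·π/(4πR) = μ₀I/(4R) = 4.68×10⁻⁵ T.
Each semi-infinite lead is at perpendicular distance R = 0.0359 m from the centre, with the perpendicular foot at its near end, so it contributes μ₀I/(4πR); both point the same way, together 2.98×10⁻⁵ T.
Arc and leads all point the same direction: B = 4.68×10⁻⁵ + 2.98×10⁻⁵ = 7.66×10⁻⁵ T.

B ≈ 76.6 μT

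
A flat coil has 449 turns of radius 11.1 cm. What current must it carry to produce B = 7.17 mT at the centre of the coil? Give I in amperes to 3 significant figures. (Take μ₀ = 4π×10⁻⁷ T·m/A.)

I ≈ 2.82 A

For an N-turn coil, B = Nμ₀I/(2R) with R = 0.111 m, so I = 2RB/(Nμ₀) = 2 × 0.111 × 7.17×10⁻³ / (449 × 4π×10⁻⁷) = 2.82 A.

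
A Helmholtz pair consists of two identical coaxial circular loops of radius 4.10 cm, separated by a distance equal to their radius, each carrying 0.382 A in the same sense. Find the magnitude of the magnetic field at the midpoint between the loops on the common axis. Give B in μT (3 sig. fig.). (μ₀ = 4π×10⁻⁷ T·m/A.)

B ≈ 8.38 μT

Each loop contributes B = μ₀IR²/[2(R²+z²)^(3/2)] on the axis, with z measured from that loop.
Loop 1 (z = 0.0205 m): B₁ = 4.19×10⁻⁶ T. Loop 2 (z = 0.0205 m): B₂ = 4.19×10⁻⁶ T.
The fields add: B = B₁ + B₂ = 8.38×10⁻⁶ T.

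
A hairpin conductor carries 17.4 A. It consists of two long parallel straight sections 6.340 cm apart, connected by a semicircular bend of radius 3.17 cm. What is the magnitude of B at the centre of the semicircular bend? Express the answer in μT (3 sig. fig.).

B ≈ 282 μT

The semicircular arc contributes B_arc = μ₀I·π/(4πR) = μ₀I/(4R) = 1.72×10⁻⁴ T.
Each semi-infinite lead is at perpendicular distance R = 0.0317 m from the centre, with the perpendicular foot at its near end, so it contributes μ₀I/(4πR); both point the same way, together 1.10×10⁻⁴ T.
Arc and leads all point the same direction: B = 1.72×10⁻⁴ + 1.10×10⁻⁴ = 2.82×10⁻⁴ T.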